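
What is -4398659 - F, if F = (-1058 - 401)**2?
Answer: -6527340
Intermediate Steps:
F = 2128681 (F = (-1459)**2 = 2128681)
-4398659 - F = -4398659 - 1*2128681 = -4398659 - 2128681 = -6527340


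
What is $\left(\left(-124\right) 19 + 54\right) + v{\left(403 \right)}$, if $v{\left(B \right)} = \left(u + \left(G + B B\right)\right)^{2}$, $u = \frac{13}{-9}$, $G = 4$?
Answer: $\frac{2136578397154}{81} \approx 2.6378 \cdot 10^{10}$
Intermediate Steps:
$u = - \frac{13}{9}$ ($u = 13 \left(- \frac{1}{9}\right) = - \frac{13}{9} \approx -1.4444$)
$v{\left(B \right)} = \left(\frac{23}{9} + B^{2}\right)^{2}$ ($v{\left(B \right)} = \left(- \frac{13}{9} + \left(4 + B B\right)\right)^{2} = \left(- \frac{13}{9} + \left(4 + B^{2}\right)\right)^{2} = \left(\frac{23}{9} + B^{2}\right)^{2}$)
$\left(\left(-124\right) 19 + 54\right) + v{\left(403 \right)} = \left(\left(-124\right) 19 + 54\right) + \frac{\left(23 + 9 \cdot 403^{2}\right)^{2}}{81} = \left(-2356 + 54\right) + \frac{\left(23 + 9 \cdot 162409\right)^{2}}{81} = -2302 + \frac{\left(23 + 1461681\right)^{2}}{81} = -2302 + \frac{1461704^{2}}{81} = -2302 + \frac{1}{81} \cdot 2136578583616 = -2302 + \frac{2136578583616}{81} = \frac{2136578397154}{81}$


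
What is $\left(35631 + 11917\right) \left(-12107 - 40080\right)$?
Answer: $-2481387476$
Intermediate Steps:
$\left(35631 + 11917\right) \left(-12107 - 40080\right) = 47548 \left(-52187\right) = -2481387476$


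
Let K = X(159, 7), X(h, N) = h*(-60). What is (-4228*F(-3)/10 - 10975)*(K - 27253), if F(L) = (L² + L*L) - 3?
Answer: 637144381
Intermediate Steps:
X(h, N) = -60*h
K = -9540 (K = -60*159 = -9540)
F(L) = -3 + 2*L² (F(L) = (L² + L²) - 3 = 2*L² - 3 = -3 + 2*L²)
(-4228*F(-3)/10 - 10975)*(K - 27253) = (-4228*(-3 + 2*(-3)²)/10 - 10975)*(-9540 - 27253) = (-4228*(-3 + 2*9)/10 - 10975)*(-36793) = (-4228*(-3 + 18)/10 - 10975)*(-36793) = (-63420/10 - 10975)*(-36793) = (-4228*3/2 - 10975)*(-36793) = (-6342 - 10975)*(-36793) = -17317*(-36793) = 637144381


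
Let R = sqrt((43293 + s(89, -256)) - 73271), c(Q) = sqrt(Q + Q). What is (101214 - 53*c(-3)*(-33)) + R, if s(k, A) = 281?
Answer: 101214 + I*sqrt(29697) + 1749*I*sqrt(6) ≈ 1.0121e+5 + 4456.5*I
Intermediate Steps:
c(Q) = sqrt(2)*sqrt(Q) (c(Q) = sqrt(2*Q) = sqrt(2)*sqrt(Q))
R = I*sqrt(29697) (R = sqrt((43293 + 281) - 73271) = sqrt(43574 - 73271) = sqrt(-29697) = I*sqrt(29697) ≈ 172.33*I)
(101214 - 53*c(-3)*(-33)) + R = (101214 - 53*sqrt(2)*sqrt(-3)*(-33)) + I*sqrt(29697) = (101214 - 53*sqrt(2)*I*sqrt(3)*(-33)) + I*sqrt(29697) = (101214 - 53*I*sqrt(6)*(-33)) + I*sqrt(29697) = (101214 + 1749*I*sqrt(6)) + I*sqrt(29697) = 101214 + I*sqrt(29697) + 1749*I*sqrt(6)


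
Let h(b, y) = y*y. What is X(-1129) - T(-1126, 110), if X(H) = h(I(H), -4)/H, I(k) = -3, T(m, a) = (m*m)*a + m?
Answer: -157456249202/1129 ≈ -1.3947e+8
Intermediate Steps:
T(m, a) = m + a*m² (T(m, a) = m²*a + m = a*m² + m = m + a*m²)
h(b, y) = y²
X(H) = 16/H (X(H) = (-4)²/H = 16/H)
X(-1129) - T(-1126, 110) = 16/(-1129) - (-1126)*(1 + 110*(-1126)) = 16*(-1/1129) - (-1126)*(1 - 123860) = -16/1129 - (-1126)*(-123859) = -16/1129 - 1*139465234 = -16/1129 - 139465234 = -157456249202/1129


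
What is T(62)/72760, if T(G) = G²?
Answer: 961/18190 ≈ 0.052831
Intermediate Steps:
T(62)/72760 = 62²/72760 = 3844*(1/72760) = 961/18190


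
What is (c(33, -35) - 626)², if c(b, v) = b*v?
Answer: 3171961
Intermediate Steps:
(c(33, -35) - 626)² = (33*(-35) - 626)² = (-1155 - 626)² = (-1781)² = 3171961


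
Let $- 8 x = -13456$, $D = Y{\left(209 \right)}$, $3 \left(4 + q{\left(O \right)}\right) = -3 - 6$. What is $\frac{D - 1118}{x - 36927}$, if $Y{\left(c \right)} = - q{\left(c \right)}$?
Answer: $\frac{1111}{35245} \approx 0.031522$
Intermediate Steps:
$q{\left(O \right)} = -7$ ($q{\left(O \right)} = -4 + \frac{-3 - 6}{3} = -4 + \frac{1}{3} \left(-9\right) = -4 - 3 = -7$)
$Y{\left(c \right)} = 7$ ($Y{\left(c \right)} = \left(-1\right) \left(-7\right) = 7$)
$D = 7$
$x = 1682$ ($x = \left(- \frac{1}{8}\right) \left(-13456\right) = 1682$)
$\frac{D - 1118}{x - 36927} = \frac{7 - 1118}{1682 - 36927} = - \frac{1111}{-35245} = \left(-1111\right) \left(- \frac{1}{35245}\right) = \frac{1111}{35245}$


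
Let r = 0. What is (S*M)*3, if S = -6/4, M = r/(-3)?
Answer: 0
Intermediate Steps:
M = 0 (M = 0/(-3) = 0*(-1/3) = 0)
S = -3/2 (S = -6*1/4 = -3/2 ≈ -1.5000)
(S*M)*3 = -3/2*0*3 = 0*3 = 0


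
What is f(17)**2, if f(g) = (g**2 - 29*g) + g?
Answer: 34969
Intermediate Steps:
f(g) = g**2 - 28*g
f(17)**2 = (17*(-28 + 17))**2 = (17*(-11))**2 = (-187)**2 = 34969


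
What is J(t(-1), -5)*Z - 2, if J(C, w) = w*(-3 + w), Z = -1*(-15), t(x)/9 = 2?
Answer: 598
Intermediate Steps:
t(x) = 18 (t(x) = 9*2 = 18)
Z = 15
J(t(-1), -5)*Z - 2 = -5*(-3 - 5)*15 - 2 = -5*(-8)*15 - 2 = 40*15 - 2 = 600 - 2 = 598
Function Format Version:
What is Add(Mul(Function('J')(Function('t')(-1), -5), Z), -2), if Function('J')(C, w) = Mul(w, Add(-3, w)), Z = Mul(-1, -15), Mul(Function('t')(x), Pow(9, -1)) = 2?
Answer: 598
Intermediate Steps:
Function('t')(x) = 18 (Function('t')(x) = Mul(9, 2) = 18)
Z = 15
Add(Mul(Function('J')(Function('t')(-1), -5), Z), -2) = Add(Mul(Mul(-5, Add(-3, -5)), 15), -2) = Add(Mul(Mul(-5, -8), 15), -2) = Add(Mul(40, 15), -2) = Add(600, -2) = 598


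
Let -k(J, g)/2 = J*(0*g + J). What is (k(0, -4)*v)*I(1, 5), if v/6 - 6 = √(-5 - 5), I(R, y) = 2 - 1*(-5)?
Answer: 0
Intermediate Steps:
k(J, g) = -2*J² (k(J, g) = -2*J*(0*g + J) = -2*J*(0 + J) = -2*J*J = -2*J²)
I(R, y) = 7 (I(R, y) = 2 + 5 = 7)
v = 36 + 6*I*√10 (v = 36 + 6*√(-5 - 5) = 36 + 6*√(-10) = 36 + 6*(I*√10) = 36 + 6*I*√10 ≈ 36.0 + 18.974*I)
(k(0, -4)*v)*I(1, 5) = ((-2*0²)*(36 + 6*I*√10))*7 = ((-2*0)*(36 + 6*I*√10))*7 = (0*(36 + 6*I*√10))*7 = 0*7 = 0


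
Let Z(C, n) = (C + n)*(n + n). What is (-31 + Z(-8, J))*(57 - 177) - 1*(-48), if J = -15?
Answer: -79032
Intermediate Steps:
Z(C, n) = 2*n*(C + n) (Z(C, n) = (C + n)*(2*n) = 2*n*(C + n))
(-31 + Z(-8, J))*(57 - 177) - 1*(-48) = (-31 + 2*(-15)*(-8 - 15))*(57 - 177) - 1*(-48) = (-31 + 2*(-15)*(-23))*(-120) + 48 = (-31 + 690)*(-120) + 48 = 659*(-120) + 48 = -79080 + 48 = -79032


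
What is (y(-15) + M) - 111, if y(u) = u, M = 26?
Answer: -100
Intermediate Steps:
(y(-15) + M) - 111 = (-15 + 26) - 111 = 11 - 111 = -100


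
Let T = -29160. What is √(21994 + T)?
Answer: I*√7166 ≈ 84.652*I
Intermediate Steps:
√(21994 + T) = √(21994 - 29160) = √(-7166) = I*√7166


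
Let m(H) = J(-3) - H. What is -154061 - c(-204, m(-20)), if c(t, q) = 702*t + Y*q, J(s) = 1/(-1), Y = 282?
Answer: -16211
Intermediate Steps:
J(s) = -1
m(H) = -1 - H
c(t, q) = 282*q + 702*t (c(t, q) = 702*t + 282*q = 282*q + 702*t)
-154061 - c(-204, m(-20)) = -154061 - (282*(-1 - 1*(-20)) + 702*(-204)) = -154061 - (282*(-1 + 20) - 143208) = -154061 - (282*19 - 143208) = -154061 - (5358 - 143208) = -154061 - 1*(-137850) = -154061 + 137850 = -16211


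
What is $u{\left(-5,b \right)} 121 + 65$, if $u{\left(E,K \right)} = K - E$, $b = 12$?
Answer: $2122$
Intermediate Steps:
$u{\left(-5,b \right)} 121 + 65 = \left(12 - -5\right) 121 + 65 = \left(12 + 5\right) 121 + 65 = 17 \cdot 121 + 65 = 2057 + 65 = 2122$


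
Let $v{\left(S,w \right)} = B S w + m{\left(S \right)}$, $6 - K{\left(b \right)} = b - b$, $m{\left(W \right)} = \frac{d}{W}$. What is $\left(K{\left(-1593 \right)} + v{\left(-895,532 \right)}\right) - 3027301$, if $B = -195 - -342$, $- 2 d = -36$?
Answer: $- \frac{65352788143}{895} \approx -7.302 \cdot 10^{7}$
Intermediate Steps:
$d = 18$ ($d = \left(- \frac{1}{2}\right) \left(-36\right) = 18$)
$m{\left(W \right)} = \frac{18}{W}$
$B = 147$ ($B = -195 + 342 = 147$)
$K{\left(b \right)} = 6$ ($K{\left(b \right)} = 6 - \left(b - b\right) = 6 - 0 = 6 + 0 = 6$)
$v{\left(S,w \right)} = \frac{18}{S} + 147 S w$ ($v{\left(S,w \right)} = 147 S w + \frac{18}{S} = \frac{18}{S} + 147 S w$)
$\left(K{\left(-1593 \right)} + v{\left(-895,532 \right)}\right) - 3027301 = \left(6 + \left(\frac{18}{-895} + 147 \left(-895\right) 532\right)\right) - 3027301 = \left(6 + \left(18 \left(- \frac{1}{895}\right) - 69992580\right)\right) - 3027301 = \left(6 - \frac{62643359118}{895}\right) - 3027301 = - \frac{62643353748}{895} - 3027301 = - \frac{65352788143}{895}$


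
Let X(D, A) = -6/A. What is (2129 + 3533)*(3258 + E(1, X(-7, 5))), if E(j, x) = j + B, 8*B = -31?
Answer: 73722071/4 ≈ 1.8431e+7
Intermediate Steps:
B = -31/8 (B = (⅛)*(-31) = -31/8 ≈ -3.8750)
E(j, x) = -31/8 + j (E(j, x) = j - 31/8 = -31/8 + j)
(2129 + 3533)*(3258 + E(1, X(-7, 5))) = (2129 + 3533)*(3258 + (-31/8 + 1)) = 5662*(3258 - 23/8) = 5662*(26041/8) = 73722071/4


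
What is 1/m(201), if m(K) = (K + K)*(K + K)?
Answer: 1/161604 ≈ 6.1880e-6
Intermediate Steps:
m(K) = 4*K**2 (m(K) = (2*K)*(2*K) = 4*K**2)
1/m(201) = 1/(4*201**2) = 1/(4*40401) = 1/161604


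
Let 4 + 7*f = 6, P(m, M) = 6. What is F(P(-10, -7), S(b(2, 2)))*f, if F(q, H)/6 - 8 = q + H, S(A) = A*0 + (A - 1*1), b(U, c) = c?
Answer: 180/7 ≈ 25.714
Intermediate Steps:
f = 2/7 (f = -4/7 + (⅐)*6 = -4/7 + 6/7 = 2/7 ≈ 0.28571)
S(A) = -1 + A (S(A) = 0 + (A - 1) = 0 + (-1 + A) = -1 + A)
F(q, H) = 48 + 6*H + 6*q (F(q, H) = 48 + 6*(q + H) = 48 + 6*(H + q) = 48 + (6*H + 6*q) = 48 + 6*H + 6*q)
F(P(-10, -7), S(b(2, 2)))*f = (48 + 6*(-1 + 2) + 6*6)*(2/7) = (48 + 6*1 + 36)*(2/7) = (48 + 6 + 36)*(2/7) = 90*(2/7) = 180/7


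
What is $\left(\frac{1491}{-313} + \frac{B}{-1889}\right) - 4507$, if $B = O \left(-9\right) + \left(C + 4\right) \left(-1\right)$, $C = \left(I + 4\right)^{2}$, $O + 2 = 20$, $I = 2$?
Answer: $- \frac{2667548572}{591257} \approx -4511.7$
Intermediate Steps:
$O = 18$ ($O = -2 + 20 = 18$)
$C = 36$ ($C = \left(2 + 4\right)^{2} = 6^{2} = 36$)
$B = -202$ ($B = 18 \left(-9\right) + \left(36 + 4\right) \left(-1\right) = -162 + 40 \left(-1\right) = -162 - 40 = -202$)
$\left(\frac{1491}{-313} + \frac{B}{-1889}\right) - 4507 = \left(\frac{1491}{-313} - \frac{202}{-1889}\right) - 4507 = \left(1491 \left(- \frac{1}{313}\right) - - \frac{202}{1889}\right) - 4507 = \left(- \frac{1491}{313} + \frac{202}{1889}\right) - 4507 = - \frac{2753273}{591257} - 4507 = - \frac{2667548572}{591257}$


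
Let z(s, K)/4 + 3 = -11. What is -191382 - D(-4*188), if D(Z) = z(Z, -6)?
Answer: -191326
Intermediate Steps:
z(s, K) = -56 (z(s, K) = -12 + 4*(-11) = -12 - 44 = -56)
D(Z) = -56
-191382 - D(-4*188) = -191382 - 1*(-56) = -191382 + 56 = -191326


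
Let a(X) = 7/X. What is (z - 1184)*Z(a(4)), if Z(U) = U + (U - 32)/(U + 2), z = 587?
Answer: 75421/20 ≈ 3771.1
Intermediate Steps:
Z(U) = U + (-32 + U)/(2 + U)
(z - 1184)*Z(a(4)) = (587 - 1184)*((-32 + (7/4)² + 3*(7/4))/(2 + 7/4)) = -597*(-32 + (7*(¼))² + 3*(7*(¼)))/(2 + 7*(¼)) = -597*(-32 + (7/4)² + 3*(7/4))/(2 + 7/4) = -597*(-32 + 49/16 + 21/4)/15/4 = -796*(-379)/(5*16) = -597*(-379/60) = 75421/20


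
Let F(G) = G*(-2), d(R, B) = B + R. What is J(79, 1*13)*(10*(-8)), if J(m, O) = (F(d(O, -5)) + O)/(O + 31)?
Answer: 60/11 ≈ 5.4545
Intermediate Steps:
F(G) = -2*G
J(m, O) = (10 - O)/(31 + O) (J(m, O) = (-2*(-5 + O) + O)/(O + 31) = ((10 - 2*O) + O)/(31 + O) = (10 - O)/(31 + O))
J(79, 1*13)*(10*(-8)) = ((10 - 13)/(31 + 1*13))*(10*(-8)) = ((10 - 1*13)/(31 + 13))*(-80) = ((10 - 13)/44)*(-80) = ((1/44)*(-3))*(-80) = -3/44*(-80) = 60/11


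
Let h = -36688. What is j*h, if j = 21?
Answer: -770448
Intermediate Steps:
j*h = 21*(-36688) = -770448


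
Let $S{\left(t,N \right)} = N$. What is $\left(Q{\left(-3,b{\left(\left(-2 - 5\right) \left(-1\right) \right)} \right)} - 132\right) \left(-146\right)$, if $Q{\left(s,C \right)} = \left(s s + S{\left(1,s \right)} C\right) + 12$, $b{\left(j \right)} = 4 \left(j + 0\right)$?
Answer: $28470$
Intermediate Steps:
$b{\left(j \right)} = 4 j$
$Q{\left(s,C \right)} = 12 + s^{2} + C s$ ($Q{\left(s,C \right)} = \left(s s + s C\right) + 12 = \left(s^{2} + C s\right) + 12 = 12 + s^{2} + C s$)
$\left(Q{\left(-3,b{\left(\left(-2 - 5\right) \left(-1\right) \right)} \right)} - 132\right) \left(-146\right) = \left(\left(12 + \left(-3\right)^{2} + 4 \left(-2 - 5\right) \left(-1\right) \left(-3\right)\right) - 132\right) \left(-146\right) = \left(\left(12 + 9 + 4 \left(\left(-7\right) \left(-1\right)\right) \left(-3\right)\right) - 132\right) \left(-146\right) = \left(\left(12 + 9 + 4 \cdot 7 \left(-3\right)\right) - 132\right) \left(-146\right) = \left(\left(12 + 9 + 28 \left(-3\right)\right) - 132\right) \left(-146\right) = \left(\left(12 + 9 - 84\right) - 132\right) \left(-146\right) = \left(-63 - 132\right) \left(-146\right) = \left(-195\right) \left(-146\right) = 28470$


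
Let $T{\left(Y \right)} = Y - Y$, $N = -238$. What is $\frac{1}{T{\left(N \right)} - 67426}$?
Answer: $- \frac{1}{67426} \approx -1.4831 \cdot 10^{-5}$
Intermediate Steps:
$T{\left(Y \right)} = 0$
$\frac{1}{T{\left(N \right)} - 67426} = \frac{1}{0 - 67426} = \frac{1}{-67426} = - \frac{1}{67426}$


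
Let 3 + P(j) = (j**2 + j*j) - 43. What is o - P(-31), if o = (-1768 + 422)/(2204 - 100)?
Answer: -1974225/1052 ≈ -1876.6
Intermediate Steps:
P(j) = -46 + 2*j**2 (P(j) = -3 + ((j**2 + j*j) - 43) = -3 + ((j**2 + j**2) - 43) = -3 + (2*j**2 - 43) = -3 + (-43 + 2*j**2) = -46 + 2*j**2)
o = -673/1052 (o = -1346/2104 = -1346*1/2104 = -673/1052 ≈ -0.63973)
o - P(-31) = -673/1052 - (-46 + 2*(-31)**2) = -673/1052 - (-46 + 2*961) = -673/1052 - (-46 + 1922) = -673/1052 - 1*1876 = -673/1052 - 1876 = -1974225/1052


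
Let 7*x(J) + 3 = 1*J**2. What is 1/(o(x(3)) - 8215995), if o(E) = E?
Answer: -7/57511959 ≈ -1.2171e-7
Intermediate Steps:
x(J) = -3/7 + J**2/7 (x(J) = -3/7 + (1*J**2)/7 = -3/7 + J**2/7)
1/(o(x(3)) - 8215995) = 1/((-3/7 + (1/7)*3**2) - 8215995) = 1/((-3/7 + (1/7)*9) - 8215995) = 1/((-3/7 + 9/7) - 8215995) = 1/(6/7 - 8215995) = 1/(-57511959/7) = -7/57511959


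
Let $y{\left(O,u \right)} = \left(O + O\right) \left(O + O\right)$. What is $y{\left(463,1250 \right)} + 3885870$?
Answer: $4743346$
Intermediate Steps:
$y{\left(O,u \right)} = 4 O^{2}$ ($y{\left(O,u \right)} = 2 O 2 O = 4 O^{2}$)
$y{\left(463,1250 \right)} + 3885870 = 4 \cdot 463^{2} + 3885870 = 4 \cdot 214369 + 3885870 = 857476 + 3885870 = 4743346$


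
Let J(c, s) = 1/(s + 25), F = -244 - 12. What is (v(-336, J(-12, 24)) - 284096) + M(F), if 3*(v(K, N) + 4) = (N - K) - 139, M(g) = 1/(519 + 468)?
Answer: -1962393155/6909 ≈ -2.8403e+5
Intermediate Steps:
F = -256
M(g) = 1/987
J(c, s) = 1/(25 + s)
v(K, N) = -151/3 - K/3 + N/3 (v(K, N) = -4 + ((N - K) - 139)/3 = -4 + (-139 + N - K)/3 = -4 + (-139/3 - K/3 + N/3) = -151/3 - K/3 + N/3)
(v(-336, J(-12, 24)) - 284096) + M(F) = ((-151/3 - ⅓*(-336) + 1/(3*(25 + 24))) - 284096) + 1/987 = ((-151/3 + 112 + (⅓)/49) - 284096) + 1/987 = ((-151/3 + 112 + (⅓)*(1/49)) - 284096) + 1/987 = ((-151/3 + 112 + 1/147) - 284096) + 1/987 = (3022/49 - 284096) + 1/987 = -13917682/49 + 1/987 = -1962393155/6909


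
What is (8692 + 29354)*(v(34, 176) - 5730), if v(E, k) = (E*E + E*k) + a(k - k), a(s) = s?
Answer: 53644860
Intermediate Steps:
v(E, k) = E**2 + E*k (v(E, k) = (E*E + E*k) + (k - k) = (E**2 + E*k) + 0 = E**2 + E*k)
(8692 + 29354)*(v(34, 176) - 5730) = (8692 + 29354)*(34*(34 + 176) - 5730) = 38046*(34*210 - 5730) = 38046*(7140 - 5730) = 38046*1410 = 53644860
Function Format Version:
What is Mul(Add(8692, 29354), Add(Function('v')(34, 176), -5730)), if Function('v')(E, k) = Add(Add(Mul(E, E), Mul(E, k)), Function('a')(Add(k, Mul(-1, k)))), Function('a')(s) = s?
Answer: 53644860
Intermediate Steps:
Function('v')(E, k) = Add(Pow(E, 2), Mul(E, k)) (Function('v')(E, k) = Add(Add(Mul(E, E), Mul(E, k)), Add(k, Mul(-1, k))) = Add(Add(Pow(E, 2), Mul(E, k)), 0) = Add(Pow(E, 2), Mul(E, k)))
Mul(Add(8692, 29354), Add(Function('v')(34, 176), -5730)) = Mul(Add(8692, 29354), Add(Mul(34, Add(34, 176)), -5730)) = Mul(38046, Add(Mul(34, 210), -5730)) = Mul(38046, Add(7140, -5730)) = Mul(38046, 1410) = 53644860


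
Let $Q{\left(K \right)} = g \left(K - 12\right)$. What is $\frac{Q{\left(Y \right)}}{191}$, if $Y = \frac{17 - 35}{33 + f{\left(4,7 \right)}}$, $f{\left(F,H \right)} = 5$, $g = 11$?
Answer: $- \frac{2607}{3629} \approx -0.71838$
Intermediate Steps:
$Y = - \frac{9}{19}$ ($Y = \frac{17 - 35}{33 + 5} = - \frac{18}{38} = \left(-18\right) \frac{1}{38} = - \frac{9}{19} \approx -0.47368$)
$Q{\left(K \right)} = -132 + 11 K$ ($Q{\left(K \right)} = 11 \left(K - 12\right) = 11 \left(-12 + K\right) = -132 + 11 K$)
$\frac{Q{\left(Y \right)}}{191} = \frac{-132 + 11 \left(- \frac{9}{19}\right)}{191} = \left(-132 - \frac{99}{19}\right) \frac{1}{191} = \left(- \frac{2607}{19}\right) \frac{1}{191} = - \frac{2607}{3629}$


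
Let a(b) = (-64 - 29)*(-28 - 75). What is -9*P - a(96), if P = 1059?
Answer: -19110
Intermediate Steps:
a(b) = 9579 (a(b) = -93*(-103) = 9579)
-9*P - a(96) = -9*1059 - 1*9579 = -9531 - 9579 = -19110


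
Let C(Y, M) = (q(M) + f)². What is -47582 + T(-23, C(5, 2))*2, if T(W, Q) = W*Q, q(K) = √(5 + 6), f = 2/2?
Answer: -48134 - 92*√11 ≈ -48439.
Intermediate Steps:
f = 1 (f = 2*(½) = 1)
q(K) = √11
C(Y, M) = (1 + √11)² (C(Y, M) = (√11 + 1)² = (1 + √11)²)
T(W, Q) = Q*W
-47582 + T(-23, C(5, 2))*2 = -47582 + ((1 + √11)²*(-23))*2 = -47582 - 23*(1 + √11)²*2 = -47582 - 46*(1 + √11)²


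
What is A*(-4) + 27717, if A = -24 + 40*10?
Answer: 26213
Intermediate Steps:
A = 376 (A = -24 + 400 = 376)
A*(-4) + 27717 = 376*(-4) + 27717 = -1504 + 27717 = 26213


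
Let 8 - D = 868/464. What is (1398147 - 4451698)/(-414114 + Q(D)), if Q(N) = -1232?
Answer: 3053551/415346 ≈ 7.3518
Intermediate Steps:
D = 711/116 (D = 8 - 868/464 = 8 - 1*217/116 = 8 - 217/116 = 711/116 ≈ 6.1293)
(1398147 - 4451698)/(-414114 + Q(D)) = (1398147 - 4451698)/(-414114 - 1232) = -3053551/(-415346) = -3053551*(-1/415346) = 3053551/415346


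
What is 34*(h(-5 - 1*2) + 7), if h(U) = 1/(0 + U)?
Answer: 1632/7 ≈ 233.14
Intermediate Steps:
h(U) = 1/U
34*(h(-5 - 1*2) + 7) = 34*(1/(-5 - 1*2) + 7) = 34*(1/(-5 - 2) + 7) = 34*(1/(-7) + 7) = 34*(-⅐ + 7) = 34*(48/7) = 1632/7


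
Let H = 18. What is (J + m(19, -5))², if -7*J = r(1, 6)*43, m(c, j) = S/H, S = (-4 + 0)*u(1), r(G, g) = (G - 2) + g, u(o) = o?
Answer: 3798601/3969 ≈ 957.07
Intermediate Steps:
r(G, g) = -2 + G + g (r(G, g) = (-2 + G) + g = -2 + G + g)
S = -4 (S = (-4 + 0)*1 = -4*1 = -4)
m(c, j) = -2/9 (m(c, j) = -4/18 = -4*1/18 = -2/9)
J = -215/7 (J = -(-2 + 1 + 6)*43/7 = -5*43/7 = -⅐*215 = -215/7 ≈ -30.714)
(J + m(19, -5))² = (-215/7 - 2/9)² = (-1949/63)² = 3798601/3969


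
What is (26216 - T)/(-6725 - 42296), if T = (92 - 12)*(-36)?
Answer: -29096/49021 ≈ -0.59354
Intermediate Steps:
T = -2880 (T = 80*(-36) = -2880)
(26216 - T)/(-6725 - 42296) = (26216 - 1*(-2880))/(-6725 - 42296) = (26216 + 2880)/(-49021) = 29096*(-1/49021) = -29096/49021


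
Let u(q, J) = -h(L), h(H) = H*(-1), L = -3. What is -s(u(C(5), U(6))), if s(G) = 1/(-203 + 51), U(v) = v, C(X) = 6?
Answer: 1/152 ≈ 0.0065789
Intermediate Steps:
h(H) = -H
u(q, J) = -3 (u(q, J) = -(-1)*(-3) = -1*3 = -3)
s(G) = -1/152 (s(G) = 1/(-152) = -1/152)
-s(u(C(5), U(6))) = -1*(-1/152) = 1/152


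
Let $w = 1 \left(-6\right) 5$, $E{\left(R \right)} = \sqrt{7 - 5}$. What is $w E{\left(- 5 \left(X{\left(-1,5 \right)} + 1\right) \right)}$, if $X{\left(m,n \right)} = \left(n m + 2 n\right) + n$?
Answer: $- 30 \sqrt{2} \approx -42.426$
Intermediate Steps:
$X{\left(m,n \right)} = 3 n + m n$ ($X{\left(m,n \right)} = \left(m n + 2 n\right) + n = \left(2 n + m n\right) + n = 3 n + m n$)
$E{\left(R \right)} = \sqrt{2}$
$w = -30$ ($w = \left(-6\right) 5 = -30$)
$w E{\left(- 5 \left(X{\left(-1,5 \right)} + 1\right) \right)} = - 30 \sqrt{2}$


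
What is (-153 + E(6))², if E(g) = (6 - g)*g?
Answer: 23409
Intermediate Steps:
E(g) = g*(6 - g)
(-153 + E(6))² = (-153 + 6*(6 - 1*6))² = (-153 + 6*(6 - 6))² = (-153 + 6*0)² = (-153 + 0)² = (-153)² = 23409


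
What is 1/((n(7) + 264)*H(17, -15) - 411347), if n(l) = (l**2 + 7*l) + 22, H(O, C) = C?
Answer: -1/417107 ≈ -2.3975e-6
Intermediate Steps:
n(l) = 22 + l**2 + 7*l
1/((n(7) + 264)*H(17, -15) - 411347) = 1/(((22 + 7**2 + 7*7) + 264)*(-15) - 411347) = 1/(((22 + 49 + 49) + 264)*(-15) - 411347) = 1/((120 + 264)*(-15) - 411347) = 1/(384*(-15) - 411347) = 1/(-5760 - 411347) = 1/(-417107) = -1/417107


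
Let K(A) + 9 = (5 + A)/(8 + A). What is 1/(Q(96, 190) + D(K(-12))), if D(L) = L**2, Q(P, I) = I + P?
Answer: 16/5417 ≈ 0.0029537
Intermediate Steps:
K(A) = -9 + (5 + A)/(8 + A)
1/(Q(96, 190) + D(K(-12))) = 1/((190 + 96) + ((-67 - 8*(-12))/(8 - 12))**2) = 1/(286 + ((-67 + 96)/(-4))**2) = 1/(286 + (-1/4*29)**2) = 1/(286 + (-29/4)**2) = 1/(286 + 841/16) = 1/(5417/16) = 16/5417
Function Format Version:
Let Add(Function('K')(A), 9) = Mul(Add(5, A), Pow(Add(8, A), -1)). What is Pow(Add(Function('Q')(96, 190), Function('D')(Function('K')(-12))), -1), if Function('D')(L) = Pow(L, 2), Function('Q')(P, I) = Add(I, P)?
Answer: Rational(16, 5417) ≈ 0.0029537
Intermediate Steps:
Function('K')(A) = Add(-9, Mul(Pow(Add(8, A), -1), Add(5, A))) (Function('K')(A) = Add(-9, Mul(Add(5, A), Pow(Add(8, A), -1))) = Add(-9, Mul(Pow(Add(8, A), -1), Add(5, A))))
Pow(Add(Function('Q')(96, 190), Function('D')(Function('K')(-12))), -1) = Pow(Add(Add(190, 96), Pow(Mul(Pow(Add(8, -12), -1), Add(-67, Mul(-8, -12))), 2)), -1) = Pow(Add(286, Pow(Mul(Pow(-4, -1), Add(-67, 96)), 2)), -1) = Pow(Add(286, Pow(Mul(Rational(-1, 4), 29), 2)), -1) = Pow(Add(286, Pow(Rational(-29, 4), 2)), -1) = Pow(Add(286, Rational(841, 16)), -1) = Pow(Rational(5417, 16), -1) = Rational(16, 5417)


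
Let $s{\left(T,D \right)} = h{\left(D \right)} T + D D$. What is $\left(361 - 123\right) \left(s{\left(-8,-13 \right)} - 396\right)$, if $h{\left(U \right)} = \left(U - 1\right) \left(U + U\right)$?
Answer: $-747082$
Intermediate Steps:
$h{\left(U \right)} = 2 U \left(-1 + U\right)$ ($h{\left(U \right)} = \left(-1 + U\right) 2 U = 2 U \left(-1 + U\right)$)
$s{\left(T,D \right)} = D^{2} + 2 D T \left(-1 + D\right)$ ($s{\left(T,D \right)} = 2 D \left(-1 + D\right) T + D D = 2 D T \left(-1 + D\right) + D^{2} = D^{2} + 2 D T \left(-1 + D\right)$)
$\left(361 - 123\right) \left(s{\left(-8,-13 \right)} - 396\right) = \left(361 - 123\right) \left(- 13 \left(-13 + 2 \left(-8\right) \left(-1 - 13\right)\right) - 396\right) = 238 \left(- 13 \left(-13 + 2 \left(-8\right) \left(-14\right)\right) - 396\right) = 238 \left(- 13 \left(-13 + 224\right) - 396\right) = 238 \left(\left(-13\right) 211 - 396\right) = 238 \left(-2743 - 396\right) = 238 \left(-3139\right) = -747082$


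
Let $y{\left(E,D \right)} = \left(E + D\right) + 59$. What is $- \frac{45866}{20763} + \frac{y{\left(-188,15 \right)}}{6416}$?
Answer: $- \frac{148321619}{66607704} \approx -2.2268$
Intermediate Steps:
$y{\left(E,D \right)} = 59 + D + E$ ($y{\left(E,D \right)} = \left(D + E\right) + 59 = 59 + D + E$)
$- \frac{45866}{20763} + \frac{y{\left(-188,15 \right)}}{6416} = - \frac{45866}{20763} + \frac{59 + 15 - 188}{6416} = \left(-45866\right) \frac{1}{20763} - \frac{57}{3208} = - \frac{45866}{20763} - \frac{57}{3208} = - \frac{148321619}{66607704}$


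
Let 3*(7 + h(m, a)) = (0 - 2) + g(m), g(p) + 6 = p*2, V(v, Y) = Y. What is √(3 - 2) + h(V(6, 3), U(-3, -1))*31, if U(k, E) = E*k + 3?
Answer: -710/3 ≈ -236.67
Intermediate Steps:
U(k, E) = 3 + E*k
g(p) = -6 + 2*p (g(p) = -6 + p*2 = -6 + 2*p)
h(m, a) = -29/3 + 2*m/3 (h(m, a) = -7 + ((0 - 2) + (-6 + 2*m))/3 = -7 + (-2 + (-6 + 2*m))/3 = -7 + (-8 + 2*m)/3 = -7 + (-8/3 + 2*m/3) = -29/3 + 2*m/3)
√(3 - 2) + h(V(6, 3), U(-3, -1))*31 = √(3 - 2) + (-29/3 + (⅔)*3)*31 = √1 + (-29/3 + 2)*31 = 1 - 23/3*31 = 1 - 713/3 = -710/3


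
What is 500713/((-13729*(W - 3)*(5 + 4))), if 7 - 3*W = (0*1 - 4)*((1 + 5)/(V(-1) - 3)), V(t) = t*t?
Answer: 500713/576618 ≈ 0.86836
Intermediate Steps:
V(t) = t²
W = -5/3 (W = 7/3 - (0*1 - 4)*(1 + 5)/((-1)² - 3)/3 = 7/3 - (0 - 4)*6/(1 - 3)/3 = 7/3 - (-4)*6/(-2)/3 = 7/3 - (-4)*6*(-½)/3 = 7/3 - (-4)*(-3)/3 = 7/3 - ⅓*12 = 7/3 - 4 = -5/3 ≈ -1.6667)
500713/((-13729*(W - 3)*(5 + 4))) = 500713/((-13729*(-5/3 - 3)*(5 + 4))) = 500713/((-(-192206)*9/3)) = 500713/((-13729*(-42))) = 500713/576618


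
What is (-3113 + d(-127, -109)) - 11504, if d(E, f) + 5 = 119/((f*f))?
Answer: -173723863/11881 ≈ -14622.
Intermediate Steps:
d(E, f) = -5 + 119/f**2 (d(E, f) = -5 + 119/((f*f)) = -5 + 119/(f**2) = -5 + 119/f**2)
(-3113 + d(-127, -109)) - 11504 = (-3113 + (-5 + 119/(-109)**2)) - 11504 = (-3113 + (-5 + 119*(1/11881))) - 11504 = (-3113 + (-5 + 119/11881)) - 11504 = (-3113 - 59286/11881) - 11504 = -37044839/11881 - 11504 = -173723863/11881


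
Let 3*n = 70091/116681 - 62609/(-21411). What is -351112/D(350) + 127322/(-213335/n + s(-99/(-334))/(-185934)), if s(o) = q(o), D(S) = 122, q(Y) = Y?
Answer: -581200484437420799955851012/201899070890022323537295 ≈ -2878.7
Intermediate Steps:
s(o) = o
n = 8805999130/7494770673 (n = (70091/116681 - 62609/(-21411))/3 = (70091*(1/116681) - 62609*(-1/21411))/3 = (70091/116681 + 62609/21411)/3 = (⅓)*(8805999130/2498256891) = 8805999130/7494770673 ≈ 1.1750)
-351112/D(350) + 127322/(-213335/n + s(-99/(-334))/(-185934)) = -351112/122 + 127322/(-213335/8805999130/7494770673 - 99/(-334)/(-185934)) = -351112*1/122 + 127322/(-213335*7494770673/8805999130 - 99*(-1/334)*(-1/185934)) = -175556/61 + 127322/(-319779380304891/1761199826 + (99/334)*(-1/185934)) = -175556/61 + 127322/(-319779380304891/1761199826 - 33/20700652) = -175556/61 + 127322/(-3309820834262661041595/18228992350243276) = -175556/61 + 127322*(-18228992350243276/3309820834262661041595) = -175556/61 - 2320951764017674386872/3309820834262661041595 = -581200484437420799955851012/201899070890022323537295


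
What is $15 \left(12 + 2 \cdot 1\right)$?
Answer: $210$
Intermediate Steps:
$15 \left(12 + 2 \cdot 1\right) = 15 \left(12 + 2\right) = 15 \cdot 14 = 210$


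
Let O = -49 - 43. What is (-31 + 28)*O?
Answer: 276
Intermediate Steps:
O = -92
(-31 + 28)*O = (-31 + 28)*(-92) = -3*(-92) = 276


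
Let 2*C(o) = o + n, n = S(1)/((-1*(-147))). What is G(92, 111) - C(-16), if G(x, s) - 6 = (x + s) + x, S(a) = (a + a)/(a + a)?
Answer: 90845/294 ≈ 309.00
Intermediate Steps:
S(a) = 1 (S(a) = (2*a)/((2*a)) = (2*a)*(1/(2*a)) = 1)
G(x, s) = 6 + s + 2*x (G(x, s) = 6 + ((x + s) + x) = 6 + ((s + x) + x) = 6 + (s + 2*x) = 6 + s + 2*x)
n = 1/147 (n = 1/(-1*(-147)) = 1/147 ≈ 0.0068027)
C(o) = 1/294 + o/2 (C(o) = (o + 1/147)/2 = (1/147 + o)/2 = 1/294 + o/2)
G(92, 111) - C(-16) = (6 + 111 + 2*92) - (1/294 + (½)*(-16)) = (6 + 111 + 184) - (1/294 - 8) = 301 - 1*(-2351/294) = 301 + 2351/294 = 90845/294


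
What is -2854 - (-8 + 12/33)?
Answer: -31310/11 ≈ -2846.4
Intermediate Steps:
-2854 - (-8 + 12/33) = -2854 - (-8 + 12*(1/33)) = -2854 - (-8 + 4/11) = -2854 - 1*(-84/11) = -2854 + 84/11 = -31310/11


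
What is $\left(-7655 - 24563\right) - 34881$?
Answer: $-67099$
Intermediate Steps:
$\left(-7655 - 24563\right) - 34881 = -32218 - 34881 = -67099$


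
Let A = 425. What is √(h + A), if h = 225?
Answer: 5*√26 ≈ 25.495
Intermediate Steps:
√(h + A) = √(225 + 425) = √650 = 5*√26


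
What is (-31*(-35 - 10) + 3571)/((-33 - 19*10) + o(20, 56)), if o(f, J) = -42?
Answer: -4966/265 ≈ -18.740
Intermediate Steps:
(-31*(-35 - 10) + 3571)/((-33 - 19*10) + o(20, 56)) = (-31*(-35 - 10) + 3571)/((-33 - 19*10) - 42) = (-31*(-45) + 3571)/((-33 - 190) - 42) = (1395 + 3571)/(-223 - 42) = 4966/(-265) = 4966*(-1/265) = -4966/265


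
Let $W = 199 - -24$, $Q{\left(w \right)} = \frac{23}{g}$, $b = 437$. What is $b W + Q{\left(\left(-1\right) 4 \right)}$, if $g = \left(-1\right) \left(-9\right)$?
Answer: $\frac{877082}{9} \approx 97454.0$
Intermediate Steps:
$g = 9$
$Q{\left(w \right)} = \frac{23}{9}$
$W = 223$ ($W = 199 + 24 = 223$)
$b W + Q{\left(\left(-1\right) 4 \right)} = 437 \cdot 223 + \frac{23}{9} = 97451 + \frac{23}{9} = \frac{877082}{9}$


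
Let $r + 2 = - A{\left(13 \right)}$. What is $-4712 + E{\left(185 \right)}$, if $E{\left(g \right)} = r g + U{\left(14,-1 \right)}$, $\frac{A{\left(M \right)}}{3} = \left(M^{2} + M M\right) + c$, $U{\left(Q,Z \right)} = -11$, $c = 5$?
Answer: $-195458$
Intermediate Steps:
$A{\left(M \right)} = 15 + 6 M^{2}$ ($A{\left(M \right)} = 3 \left(\left(M^{2} + M M\right) + 5\right) = 3 \left(\left(M^{2} + M^{2}\right) + 5\right) = 3 \left(2 M^{2} + 5\right) = 3 \left(5 + 2 M^{2}\right) = 15 + 6 M^{2}$)
$r = -1031$ ($r = -2 - \left(15 + 6 \cdot 13^{2}\right) = -2 - \left(15 + 6 \cdot 169\right) = -2 - \left(15 + 1014\right) = -2 - 1029 = -1031$)
$E{\left(g \right)} = -11 - 1031 g$ ($E{\left(g \right)} = - 1031 g - 11 = -11 - 1031 g$)
$-4712 + E{\left(185 \right)} = -4712 - 190746 = -195458$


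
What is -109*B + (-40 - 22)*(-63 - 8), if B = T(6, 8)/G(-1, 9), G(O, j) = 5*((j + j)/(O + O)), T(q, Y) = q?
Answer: 66248/15 ≈ 4416.5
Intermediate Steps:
G(O, j) = 5*j/O (G(O, j) = 5*((2*j)/((2*O))) = 5*((2*j)*(1/(2*O))) = 5*(j/O) = 5*j/O)
B = -2/15 (B = 6/((5*9/(-1))) = 6/((5*9*(-1))) = 6/(-45) = 6*(-1/45) = -2/15 ≈ -0.13333)
-109*B + (-40 - 22)*(-63 - 8) = -109*(-2/15) + (-40 - 22)*(-63 - 8) = 218/15 - 62*(-71) = 218/15 + 4402 = 66248/15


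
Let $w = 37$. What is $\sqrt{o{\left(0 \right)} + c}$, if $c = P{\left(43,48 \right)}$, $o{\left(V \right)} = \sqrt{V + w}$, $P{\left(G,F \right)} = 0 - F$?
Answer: $\sqrt{-48 + \sqrt{37}} \approx 6.4743 i$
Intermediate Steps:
$P{\left(G,F \right)} = - F$
$o{\left(V \right)} = \sqrt{37 + V}$ ($o{\left(V \right)} = \sqrt{V + 37} = \sqrt{37 + V}$)
$c = -48$ ($c = \left(-1\right) 48 = -48$)
$\sqrt{o{\left(0 \right)} + c} = \sqrt{\sqrt{37 + 0} - 48} = \sqrt{\sqrt{37} - 48} = \sqrt{-48 + \sqrt{37}}$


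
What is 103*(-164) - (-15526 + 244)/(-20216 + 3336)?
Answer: -142576121/8440 ≈ -16893.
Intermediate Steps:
103*(-164) - (-15526 + 244)/(-20216 + 3336) = -16892 - (-15282)/(-16880) = -16892 - (-15282)*(-1)/16880 = -16892 - 1*7641/8440 = -16892 - 7641/8440 = -142576121/8440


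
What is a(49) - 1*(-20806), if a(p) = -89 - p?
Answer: 20668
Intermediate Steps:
a(49) - 1*(-20806) = (-89 - 1*49) - 1*(-20806) = (-89 - 49) + 20806 = -138 + 20806 = 20668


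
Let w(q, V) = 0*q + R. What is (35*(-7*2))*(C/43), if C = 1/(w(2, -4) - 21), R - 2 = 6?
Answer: 490/559 ≈ 0.87656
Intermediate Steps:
R = 8 (R = 2 + 6 = 8)
w(q, V) = 8 (w(q, V) = 0*q + 8 = 0 + 8 = 8)
C = -1/13 (C = 1/(8 - 21) = 1/(-13) = -1/13 ≈ -0.076923)
(35*(-7*2))*(C/43) = (35*(-7*2))*(-1/13/43) = (35*(-14))*(-1/13*1/43) = -490*(-1/559) = 490/559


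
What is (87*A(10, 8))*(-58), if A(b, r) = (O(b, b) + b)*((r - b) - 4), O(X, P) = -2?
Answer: 242208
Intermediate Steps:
A(b, r) = (-2 + b)*(-4 + r - b) (A(b, r) = (-2 + b)*((r - b) - 4) = (-2 + b)*(-4 + r - b))
(87*A(10, 8))*(-58) = (87*(8 - 1*10**2 - 2*10 - 2*8 + 10*8))*(-58) = (87*(8 - 1*100 - 20 - 16 + 80))*(-58) = (87*(8 - 100 - 20 - 16 + 80))*(-58) = (87*(-48))*(-58) = -4176*(-58) = 242208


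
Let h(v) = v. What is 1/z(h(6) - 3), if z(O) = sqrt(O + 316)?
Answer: sqrt(319)/319 ≈ 0.055989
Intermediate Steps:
z(O) = sqrt(316 + O)
1/z(h(6) - 3) = 1/(sqrt(316 + (6 - 3))) = 1/(sqrt(316 + 3)) = 1/(sqrt(319)) = sqrt(319)/319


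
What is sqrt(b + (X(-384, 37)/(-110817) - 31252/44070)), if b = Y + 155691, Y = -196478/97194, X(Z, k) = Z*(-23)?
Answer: sqrt(17795051267030571078128452890)/338081796465 ≈ 394.57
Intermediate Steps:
X(Z, k) = -23*Z
Y = -98239/48597 (Y = -196478*1/97194 = -98239/48597 ≈ -2.0215)
b = 7566017288/48597 (b = -98239/48597 + 155691 = 7566017288/48597 ≈ 1.5569e+5)
sqrt(b + (X(-384, 37)/(-110817) - 31252/44070)) = sqrt(7566017288/48597 + (-23*(-384)/(-110817) - 31252/44070)) = sqrt(7566017288/48597 + (8832*(-1/110817) - 31252*1/44070)) = sqrt(7566017288/48597 + (-2944/36939 - 1202/1695)) = sqrt(7566017288/48597 - 5487862/6956845) = sqrt(52635342846306746/338081796465) = sqrt(17795051267030571078128452890)/338081796465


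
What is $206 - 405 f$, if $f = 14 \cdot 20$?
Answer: $-113194$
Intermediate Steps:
$f = 280$
$206 - 405 f = 206 - 113400 = -113194$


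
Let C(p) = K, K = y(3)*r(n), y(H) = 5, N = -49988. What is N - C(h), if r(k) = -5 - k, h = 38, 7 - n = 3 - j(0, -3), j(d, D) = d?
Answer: -49943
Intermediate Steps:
n = 4 (n = 7 - (3 - 1*0) = 7 - (3 + 0) = 7 - 1*3 = 7 - 3 = 4)
K = -45 (K = 5*(-5 - 1*4) = 5*(-5 - 4) = 5*(-9) = -45)
C(p) = -45
N - C(h) = -49988 - 1*(-45) = -49988 + 45 = -49943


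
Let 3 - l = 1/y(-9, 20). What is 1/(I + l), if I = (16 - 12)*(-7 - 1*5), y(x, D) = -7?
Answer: -7/314 ≈ -0.022293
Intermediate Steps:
I = -48 (I = 4*(-7 - 5) = 4*(-12) = -48)
l = 22/7 (l = 3 - 1/(-7) = 3 - 1*(-1/7) = 3 + 1/7 = 22/7 ≈ 3.1429)
1/(I + l) = 1/(-48 + 22/7) = 1/(-314/7) = -7/314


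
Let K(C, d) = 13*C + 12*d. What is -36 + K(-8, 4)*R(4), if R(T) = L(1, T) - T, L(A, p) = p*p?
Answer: -708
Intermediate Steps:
K(C, d) = 12*d + 13*C
L(A, p) = p**2
R(T) = T**2 - T
-36 + K(-8, 4)*R(4) = -36 + (12*4 + 13*(-8))*(4*(-1 + 4)) = -36 + (48 - 104)*(4*3) = -36 - 56*12 = -36 - 672 = -708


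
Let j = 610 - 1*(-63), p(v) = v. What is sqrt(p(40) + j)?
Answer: sqrt(713) ≈ 26.702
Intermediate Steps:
j = 673 (j = 610 + 63 = 673)
sqrt(p(40) + j) = sqrt(40 + 673) = sqrt(713)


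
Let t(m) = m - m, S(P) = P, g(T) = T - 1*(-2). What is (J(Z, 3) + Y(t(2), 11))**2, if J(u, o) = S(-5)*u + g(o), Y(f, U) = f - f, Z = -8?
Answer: 2025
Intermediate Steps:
g(T) = 2 + T (g(T) = T + 2 = 2 + T)
t(m) = 0
Y(f, U) = 0
J(u, o) = 2 + o - 5*u (J(u, o) = -5*u + (2 + o) = 2 + o - 5*u)
(J(Z, 3) + Y(t(2), 11))**2 = ((2 + 3 - 5*(-8)) + 0)**2 = ((2 + 3 + 40) + 0)**2 = (45 + 0)**2 = 45**2 = 2025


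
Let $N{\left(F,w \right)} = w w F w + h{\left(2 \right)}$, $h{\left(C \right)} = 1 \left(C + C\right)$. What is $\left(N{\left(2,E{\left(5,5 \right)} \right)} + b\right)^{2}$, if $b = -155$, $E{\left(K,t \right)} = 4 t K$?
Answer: $3999396022801$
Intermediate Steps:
$E{\left(K,t \right)} = 4 K t$
$h{\left(C \right)} = 2 C$ ($h{\left(C \right)} = 1 \cdot 2 C = 2 C$)
$N{\left(F,w \right)} = 4 + F w^{3}$ ($N{\left(F,w \right)} = w w F w + 2 \cdot 2 = w^{2} F w + 4 = F w^{2} w + 4 = F w^{3} + 4 = 4 + F w^{3}$)
$\left(N{\left(2,E{\left(5,5 \right)} \right)} + b\right)^{2} = \left(\left(4 + 2 \left(4 \cdot 5 \cdot 5\right)^{3}\right) - 155\right)^{2} = \left(\left(4 + 2 \cdot 100^{3}\right) - 155\right)^{2} = \left(\left(4 + 2 \cdot 1000000\right) - 155\right)^{2} = \left(\left(4 + 2000000\right) - 155\right)^{2} = \left(2000004 - 155\right)^{2} = 1999849^{2} = 3999396022801$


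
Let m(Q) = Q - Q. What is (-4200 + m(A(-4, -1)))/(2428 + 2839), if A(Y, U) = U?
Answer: -4200/5267 ≈ -0.79742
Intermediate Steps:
m(Q) = 0
(-4200 + m(A(-4, -1)))/(2428 + 2839) = (-4200 + 0)/(2428 + 2839) = -4200/5267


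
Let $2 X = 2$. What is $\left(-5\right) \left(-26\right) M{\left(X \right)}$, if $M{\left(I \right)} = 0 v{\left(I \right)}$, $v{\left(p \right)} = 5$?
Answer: $0$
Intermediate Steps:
$X = 1$ ($X = \frac{1}{2} \cdot 2 = 1$)
$M{\left(I \right)} = 0$ ($M{\left(I \right)} = 0 \cdot 5 = 0$)
$\left(-5\right) \left(-26\right) M{\left(X \right)} = \left(-5\right) \left(-26\right) 0 = 130 \cdot 0 = 0$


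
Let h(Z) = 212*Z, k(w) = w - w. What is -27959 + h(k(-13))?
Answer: -27959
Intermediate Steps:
k(w) = 0
-27959 + h(k(-13)) = -27959 + 212*0 = -27959 + 0 = -27959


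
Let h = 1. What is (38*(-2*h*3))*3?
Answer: -684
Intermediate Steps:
(38*(-2*h*3))*3 = (38*(-2*1*3))*3 = (38*(-2*3))*3 = (38*(-6))*3 = -228*3 = -684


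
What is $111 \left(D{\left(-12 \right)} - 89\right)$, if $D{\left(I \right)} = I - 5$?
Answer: $-11766$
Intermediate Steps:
$D{\left(I \right)} = -5 + I$ ($D{\left(I \right)} = I - 5 = -5 + I$)
$111 \left(D{\left(-12 \right)} - 89\right) = 111 \left(\left(-5 - 12\right) - 89\right) = 111 \left(-17 - 89\right) = 111 \left(-106\right) = -11766$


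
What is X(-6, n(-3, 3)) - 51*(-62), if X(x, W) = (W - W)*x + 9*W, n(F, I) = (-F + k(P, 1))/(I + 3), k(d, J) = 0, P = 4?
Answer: 6333/2 ≈ 3166.5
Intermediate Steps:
n(F, I) = -F/(3 + I) (n(F, I) = (-F + 0)/(I + 3) = (-F)/(3 + I) = -F/(3 + I))
X(x, W) = 9*W (X(x, W) = 0*x + 9*W = 0 + 9*W = 9*W)
X(-6, n(-3, 3)) - 51*(-62) = 9*(-1*(-3)/(3 + 3)) - 51*(-62) = 9*(-1*(-3)/6) + 3162 = 9*(-1*(-3)*⅙) + 3162 = 9*(½) + 3162 = 9/2 + 3162 = 6333/2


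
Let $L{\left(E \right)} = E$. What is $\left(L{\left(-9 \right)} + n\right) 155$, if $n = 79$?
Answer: $10850$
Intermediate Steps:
$\left(L{\left(-9 \right)} + n\right) 155 = \left(-9 + 79\right) 155 = 70 \cdot 155 = 10850$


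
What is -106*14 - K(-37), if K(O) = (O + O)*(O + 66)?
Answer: 662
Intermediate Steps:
K(O) = 2*O*(66 + O) (K(O) = (2*O)*(66 + O) = 2*O*(66 + O))
-106*14 - K(-37) = -106*14 - 2*(-37)*(66 - 37) = -1484 - 2*(-37)*29 = -1484 - 1*(-2146) = -1484 + 2146 = 662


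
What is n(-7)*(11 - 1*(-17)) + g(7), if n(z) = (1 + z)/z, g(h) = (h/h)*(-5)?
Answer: 19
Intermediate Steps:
g(h) = -5 (g(h) = 1*(-5) = -5)
n(z) = (1 + z)/z
n(-7)*(11 - 1*(-17)) + g(7) = ((1 - 7)/(-7))*(11 - 1*(-17)) - 5 = (-⅐*(-6))*(11 + 17) - 5 = (6/7)*28 - 5 = 24 - 5 = 19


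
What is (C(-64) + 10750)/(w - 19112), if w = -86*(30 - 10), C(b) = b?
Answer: -1781/3472 ≈ -0.51296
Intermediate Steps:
w = -1720 (w = -86*20 = -1720)
(C(-64) + 10750)/(w - 19112) = (-64 + 10750)/(-1720 - 19112) = 10686/(-20832) = 10686*(-1/20832) = -1781/3472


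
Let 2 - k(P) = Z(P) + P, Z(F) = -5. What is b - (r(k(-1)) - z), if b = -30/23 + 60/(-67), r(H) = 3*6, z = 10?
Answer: -15718/1541 ≈ -10.200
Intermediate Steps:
k(P) = 7 - P (k(P) = 2 - (-5 + P) = 2 + (5 - P) = 7 - P)
r(H) = 18
b = -3390/1541 (b = -30*1/23 + 60*(-1/67) = -30/23 - 60/67 = -3390/1541 ≈ -2.1999)
b - (r(k(-1)) - z) = -3390/1541 - (18 - 1*10) = -3390/1541 - (18 - 10) = -3390/1541 - 1*8 = -3390/1541 - 8 = -15718/1541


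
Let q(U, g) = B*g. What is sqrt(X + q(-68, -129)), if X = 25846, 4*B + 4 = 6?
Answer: sqrt(103126)/2 ≈ 160.57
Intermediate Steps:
B = 1/2 (B = -1 + (1/4)*6 = -1 + 3/2 = 1/2 ≈ 0.50000)
q(U, g) = g/2
sqrt(X + q(-68, -129)) = sqrt(25846 + (1/2)*(-129)) = sqrt(25846 - 129/2) = sqrt(51563/2) = sqrt(103126)/2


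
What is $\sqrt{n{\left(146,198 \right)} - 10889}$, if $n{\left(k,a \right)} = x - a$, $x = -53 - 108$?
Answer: $4 i \sqrt{703} \approx 106.06 i$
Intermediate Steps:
$x = -161$ ($x = -53 - 108 = -161$)
$n{\left(k,a \right)} = -161 - a$
$\sqrt{n{\left(146,198 \right)} - 10889} = \sqrt{\left(-161 - 198\right) - 10889} = \sqrt{-359 - 10889} = \sqrt{-11248} = 4 i \sqrt{703}$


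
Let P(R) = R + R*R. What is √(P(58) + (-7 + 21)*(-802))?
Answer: I*√7806 ≈ 88.352*I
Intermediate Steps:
P(R) = R + R²
√(P(58) + (-7 + 21)*(-802)) = √(58*(1 + 58) + (-7 + 21)*(-802)) = √(58*59 + 14*(-802)) = √(3422 - 11228) = √(-7806) = I*√7806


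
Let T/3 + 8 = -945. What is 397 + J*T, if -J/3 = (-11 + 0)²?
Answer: 1038214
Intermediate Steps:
T = -2859 (T = -24 + 3*(-945) = -24 - 2835 = -2859)
J = -363 (J = -3*(-11 + 0)² = -3*(-11)² = -3*121 = -363)
397 + J*T = 397 - 363*(-2859) = 397 + 1037817 = 1038214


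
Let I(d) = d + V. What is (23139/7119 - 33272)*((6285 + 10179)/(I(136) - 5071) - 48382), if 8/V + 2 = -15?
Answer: 106832701927788554/66367273 ≈ 1.6097e+9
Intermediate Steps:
V = -8/17 (V = 8/(-2 - 15) = 8/(-17) = 8*(-1/17) = -8/17 ≈ -0.47059)
I(d) = -8/17 + d (I(d) = d - 8/17 = -8/17 + d)
(23139/7119 - 33272)*((6285 + 10179)/(I(136) - 5071) - 48382) = (23139/7119 - 33272)*((6285 + 10179)/((-8/17 + 136) - 5071) - 48382) = (23139*(1/7119) - 33272)*(16464/(2304/17 - 5071) - 48382) = (2571/791 - 33272)*(16464/(-83903/17) - 48382) = -26315581*(16464*(-17/83903) - 48382)/791 = -26315581*(-279888/83903 - 48382)/791 = -26315581/791*(-4059674834/83903) = 106832701927788554/66367273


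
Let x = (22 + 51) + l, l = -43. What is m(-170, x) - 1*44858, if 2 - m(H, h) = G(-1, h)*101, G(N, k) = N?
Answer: -44755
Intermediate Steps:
x = 30 (x = (22 + 51) - 43 = 73 - 43 = 30)
m(H, h) = 103 (m(H, h) = 2 - (-1)*101 = 2 - 1*(-101) = 2 + 101 = 103)
m(-170, x) - 1*44858 = 103 - 1*44858 = 103 - 44858 = -44755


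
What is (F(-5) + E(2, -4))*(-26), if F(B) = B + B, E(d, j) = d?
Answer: 208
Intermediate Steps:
F(B) = 2*B
(F(-5) + E(2, -4))*(-26) = (2*(-5) + 2)*(-26) = (-10 + 2)*(-26) = -8*(-26) = 208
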